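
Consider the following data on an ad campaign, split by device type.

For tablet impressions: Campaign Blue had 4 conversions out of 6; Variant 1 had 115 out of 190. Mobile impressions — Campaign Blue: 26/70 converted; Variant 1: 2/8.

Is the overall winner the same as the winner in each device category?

No

Tablet: Campaign Blue 4/6 = 66.7%, Variant 1 115/190 = 60.5% → Campaign Blue
Mobile: Campaign Blue 26/70 = 37.1%, Variant 1 2/8 = 25.0% → Campaign Blue
Overall: Campaign Blue 30/76 = 39.5%, Variant 1 117/198 = 59.1% → Variant 1
Campaign Blue wins each device group but Variant 1 wins overall — the comparison reverses. Campaign Blue's impressions skew toward mobile, which has a lower base rate.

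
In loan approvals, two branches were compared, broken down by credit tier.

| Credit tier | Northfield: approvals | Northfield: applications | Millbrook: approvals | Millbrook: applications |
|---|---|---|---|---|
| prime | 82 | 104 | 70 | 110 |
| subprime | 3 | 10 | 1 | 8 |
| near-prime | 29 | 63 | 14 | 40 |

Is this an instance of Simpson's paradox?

Prime: Northfield 82/104 = 78.8%, Millbrook 70/110 = 63.6% → Northfield
Subprime: Northfield 3/10 = 30.0%, Millbrook 1/8 = 12.5% → Northfield
Near-prime: Northfield 29/63 = 46.0%, Millbrook 14/40 = 35.0% → Northfield
Overall: Northfield 114/177 = 64.4%, Millbrook 85/158 = 53.8% → Northfield
Northfield wins overall and in every credit group — no reversal.

No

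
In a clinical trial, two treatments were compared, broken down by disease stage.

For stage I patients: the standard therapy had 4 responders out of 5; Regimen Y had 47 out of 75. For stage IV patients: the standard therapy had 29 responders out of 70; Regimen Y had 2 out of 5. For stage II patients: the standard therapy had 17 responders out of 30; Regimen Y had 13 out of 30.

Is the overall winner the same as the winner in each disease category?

No

Stage I: the standard therapy 4/5 = 80.0%, Regimen Y 47/75 = 62.7% → the standard therapy
Stage IV: the standard therapy 29/70 = 41.4%, Regimen Y 2/5 = 40.0% → the standard therapy
Stage II: the standard therapy 17/30 = 56.7%, Regimen Y 13/30 = 43.3% → the standard therapy
Overall: the standard therapy 50/105 = 47.6%, Regimen Y 62/110 = 56.4% → Regimen Y
The standard therapy wins each disease group but Regimen Y wins overall — the comparison reverses. The standard therapy's patients skew toward stage IV, which has a lower base rate.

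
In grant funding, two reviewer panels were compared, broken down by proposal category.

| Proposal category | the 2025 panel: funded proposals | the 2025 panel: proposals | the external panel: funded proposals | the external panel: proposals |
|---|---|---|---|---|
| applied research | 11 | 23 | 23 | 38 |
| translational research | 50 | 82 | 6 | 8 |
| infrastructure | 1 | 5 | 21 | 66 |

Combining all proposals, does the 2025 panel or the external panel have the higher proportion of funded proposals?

Applied research: the 2025 panel 11/23 = 47.8%, the external panel 23/38 = 60.5% → the external panel
Translational research: the 2025 panel 50/82 = 61.0%, the external panel 6/8 = 75.0% → the external panel
Infrastructure: the 2025 panel 1/5 = 20.0%, the external panel 21/66 = 31.8% → the external panel
Overall: the 2025 panel 62/110 = 56.4%, the external panel 50/112 = 44.6% → the 2025 panel
(The external panel wins every proposal group but the 2025 panel wins overall — the external panel's proposals skew toward the low-rate infrastructure group.)

the 2025 panel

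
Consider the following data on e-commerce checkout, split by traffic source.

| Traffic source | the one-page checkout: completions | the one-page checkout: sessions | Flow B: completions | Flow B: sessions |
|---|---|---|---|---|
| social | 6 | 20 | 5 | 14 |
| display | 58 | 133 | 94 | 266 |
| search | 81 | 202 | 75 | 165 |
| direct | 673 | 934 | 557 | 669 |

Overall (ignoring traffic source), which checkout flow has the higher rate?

Flow B

Social: the one-page checkout 6/20 = 30.0%, Flow B 5/14 = 35.7% → Flow B
Display: the one-page checkout 58/133 = 43.6%, Flow B 94/266 = 35.3% → the one-page checkout
Search: the one-page checkout 81/202 = 40.1%, Flow B 75/165 = 45.5% → Flow B
Direct: the one-page checkout 673/934 = 72.1%, Flow B 557/669 = 83.3% → Flow B
Overall: the one-page checkout 818/1289 = 63.5%, Flow B 731/1114 = 65.6% → Flow B
(Neither sweeps every traffic group, but Flow B has the higher pooled rate.)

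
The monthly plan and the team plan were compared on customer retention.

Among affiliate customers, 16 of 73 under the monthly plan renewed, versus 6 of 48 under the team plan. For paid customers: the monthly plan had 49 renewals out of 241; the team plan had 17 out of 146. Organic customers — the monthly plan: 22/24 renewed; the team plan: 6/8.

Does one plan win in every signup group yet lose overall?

No

Affiliate: the monthly plan 16/73 = 21.9%, the team plan 6/48 = 12.5% → the monthly plan
Paid: the monthly plan 49/241 = 20.3%, the team plan 17/146 = 11.6% → the monthly plan
Organic: the monthly plan 22/24 = 91.7%, the team plan 6/8 = 75.0% → the monthly plan
Overall: the monthly plan 87/338 = 25.7%, the team plan 29/202 = 14.4% → the monthly plan
The monthly plan wins overall and in every signup group — no reversal.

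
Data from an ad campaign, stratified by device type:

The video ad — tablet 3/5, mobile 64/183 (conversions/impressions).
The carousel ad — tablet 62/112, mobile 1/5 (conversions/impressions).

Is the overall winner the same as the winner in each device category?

Tablet: the video ad 3/5 = 60.0%, the carousel ad 62/112 = 55.4% → the video ad
Mobile: the video ad 64/183 = 35.0%, the carousel ad 1/5 = 20.0% → the video ad
Overall: the video ad 67/188 = 35.6%, the carousel ad 63/117 = 53.8% → the carousel ad
The video ad wins each device group but the carousel ad wins overall — the comparison reverses. The video ad's impressions skew toward mobile, which has a lower base rate.

No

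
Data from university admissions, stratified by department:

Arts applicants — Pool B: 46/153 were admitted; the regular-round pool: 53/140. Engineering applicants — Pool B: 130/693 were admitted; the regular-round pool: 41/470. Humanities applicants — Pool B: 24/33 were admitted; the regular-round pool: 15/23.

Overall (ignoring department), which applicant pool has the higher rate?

Arts: Pool B 46/153 = 30.1%, the regular-round pool 53/140 = 37.9% → the regular-round pool
Engineering: Pool B 130/693 = 18.8%, the regular-round pool 41/470 = 8.7% → Pool B
Humanities: Pool B 24/33 = 72.7%, the regular-round pool 15/23 = 65.2% → Pool B
Overall: Pool B 200/879 = 22.8%, the regular-round pool 109/633 = 17.2% → Pool B
(Neither sweeps every department group, but Pool B has the higher pooled rate.)

Pool B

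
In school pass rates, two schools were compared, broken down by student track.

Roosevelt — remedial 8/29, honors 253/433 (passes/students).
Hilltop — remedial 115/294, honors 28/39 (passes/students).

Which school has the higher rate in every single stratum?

Remedial: Roosevelt 8/29 = 27.6%, Hilltop 115/294 = 39.1% → Hilltop
Honors: Roosevelt 253/433 = 58.4%, Hilltop 28/39 = 71.8% → Hilltop
Hilltop has the higher rate in both groups.

Hilltop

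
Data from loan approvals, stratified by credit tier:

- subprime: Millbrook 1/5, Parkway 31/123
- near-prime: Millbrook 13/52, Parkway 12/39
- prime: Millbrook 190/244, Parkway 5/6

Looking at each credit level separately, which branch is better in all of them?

Parkway

Subprime: Millbrook 1/5 = 20.0%, Parkway 31/123 = 25.2% → Parkway
Near-prime: Millbrook 13/52 = 25.0%, Parkway 12/39 = 30.8% → Parkway
Prime: Millbrook 190/244 = 77.9%, Parkway 5/6 = 83.3% → Parkway
Parkway has the higher rate in all 3 groups.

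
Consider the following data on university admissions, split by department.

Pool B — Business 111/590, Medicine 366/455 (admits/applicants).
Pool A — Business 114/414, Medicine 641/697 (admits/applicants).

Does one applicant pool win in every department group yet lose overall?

Business: Pool B 111/590 = 18.8%, Pool A 114/414 = 27.5% → Pool A
Medicine: Pool B 366/455 = 80.4%, Pool A 641/697 = 92.0% → Pool A
Overall: Pool B 477/1045 = 45.6%, Pool A 755/1111 = 68.0% → Pool A
Pool A wins overall and in every department group — no reversal.

No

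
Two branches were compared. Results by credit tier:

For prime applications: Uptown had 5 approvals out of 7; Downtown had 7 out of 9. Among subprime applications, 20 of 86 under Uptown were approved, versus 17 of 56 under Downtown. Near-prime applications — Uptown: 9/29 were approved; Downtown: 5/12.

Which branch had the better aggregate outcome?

Prime: Uptown 5/7 = 71.4%, Downtown 7/9 = 77.8% → Downtown
Subprime: Uptown 20/86 = 23.3%, Downtown 17/56 = 30.4% → Downtown
Near-prime: Uptown 9/29 = 31.0%, Downtown 5/12 = 41.7% → Downtown
Overall: Uptown 34/122 = 27.9%, Downtown 29/77 = 37.7% → Downtown

Downtown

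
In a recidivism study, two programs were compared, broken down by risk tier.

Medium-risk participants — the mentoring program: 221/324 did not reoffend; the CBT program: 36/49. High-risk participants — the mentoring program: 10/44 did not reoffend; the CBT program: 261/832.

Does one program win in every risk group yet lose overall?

Yes

Medium-risk: the mentoring program 221/324 = 68.2%, the CBT program 36/49 = 73.5% → the CBT program
High-risk: the mentoring program 10/44 = 22.7%, the CBT program 261/832 = 31.4% → the CBT program
Overall: the mentoring program 231/368 = 62.8%, the CBT program 297/881 = 33.7% → the mentoring program
The CBT program wins each risk group but the mentoring program wins overall — the comparison reverses. The CBT program's participants skew toward high-risk, which has a lower base rate.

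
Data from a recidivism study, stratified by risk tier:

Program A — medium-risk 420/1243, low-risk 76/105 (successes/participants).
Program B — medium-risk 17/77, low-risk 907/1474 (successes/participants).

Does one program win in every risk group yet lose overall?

Yes

Medium-risk: Program A 420/1243 = 33.8%, Program B 17/77 = 22.1% → Program A
Low-risk: Program A 76/105 = 72.4%, Program B 907/1474 = 61.5% → Program A
Overall: Program A 496/1348 = 36.8%, Program B 924/1551 = 59.6% → Program B
Program A wins each risk group but Program B wins overall — the comparison reverses. Program A's participants skew toward medium-risk, which has a lower base rate.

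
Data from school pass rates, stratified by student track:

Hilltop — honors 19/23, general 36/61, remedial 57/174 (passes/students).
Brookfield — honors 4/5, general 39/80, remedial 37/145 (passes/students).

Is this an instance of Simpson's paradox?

No

Honors: Hilltop 19/23 = 82.6%, Brookfield 4/5 = 80.0% → Hilltop
General: Hilltop 36/61 = 59.0%, Brookfield 39/80 = 48.8% → Hilltop
Remedial: Hilltop 57/174 = 32.8%, Brookfield 37/145 = 25.5% → Hilltop
Overall: Hilltop 112/258 = 43.4%, Brookfield 80/230 = 34.8% → Hilltop
Hilltop wins overall and in every student group — no reversal.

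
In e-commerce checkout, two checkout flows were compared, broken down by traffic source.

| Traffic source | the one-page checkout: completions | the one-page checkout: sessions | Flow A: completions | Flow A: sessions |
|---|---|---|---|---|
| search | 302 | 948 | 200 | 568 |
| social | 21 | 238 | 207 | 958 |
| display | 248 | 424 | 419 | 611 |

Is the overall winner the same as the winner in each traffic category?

Search: the one-page checkout 302/948 = 31.9%, Flow A 200/568 = 35.2% → Flow A
Social: the one-page checkout 21/238 = 8.8%, Flow A 207/958 = 21.6% → Flow A
Display: the one-page checkout 248/424 = 58.5%, Flow A 419/611 = 68.6% → Flow A
Overall: the one-page checkout 571/1610 = 35.5%, Flow A 826/2137 = 38.7% → Flow A
Flow A wins overall and in every traffic group — no reversal.

Yes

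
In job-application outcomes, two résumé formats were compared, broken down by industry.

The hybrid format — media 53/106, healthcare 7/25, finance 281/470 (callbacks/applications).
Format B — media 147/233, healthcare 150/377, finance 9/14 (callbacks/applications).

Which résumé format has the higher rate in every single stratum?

Format B

Media: the hybrid format 53/106 = 50.0%, Format B 147/233 = 63.1% → Format B
Healthcare: the hybrid format 7/25 = 28.0%, Format B 150/377 = 39.8% → Format B
Finance: the hybrid format 281/470 = 59.8%, Format B 9/14 = 64.3% → Format B
Format B has the higher rate in all 3 groups.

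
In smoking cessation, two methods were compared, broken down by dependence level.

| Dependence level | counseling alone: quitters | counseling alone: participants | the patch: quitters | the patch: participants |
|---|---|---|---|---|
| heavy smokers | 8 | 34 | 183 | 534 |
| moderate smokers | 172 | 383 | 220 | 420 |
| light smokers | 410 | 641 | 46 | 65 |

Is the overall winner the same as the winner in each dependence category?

No

Heavy smokers: counseling alone 8/34 = 23.5%, the patch 183/534 = 34.3% → the patch
Moderate smokers: counseling alone 172/383 = 44.9%, the patch 220/420 = 52.4% → the patch
Light smokers: counseling alone 410/641 = 64.0%, the patch 46/65 = 70.8% → the patch
Overall: counseling alone 590/1058 = 55.8%, the patch 449/1019 = 44.1% → counseling alone
The patch wins each dependence group but counseling alone wins overall — the comparison reverses. The patch's participants skew toward heavy smokers, which has a lower base rate.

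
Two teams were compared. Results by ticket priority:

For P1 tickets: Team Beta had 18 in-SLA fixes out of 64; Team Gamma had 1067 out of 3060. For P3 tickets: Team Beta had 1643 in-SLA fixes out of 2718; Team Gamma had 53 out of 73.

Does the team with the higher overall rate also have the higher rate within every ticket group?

No

P1: Team Beta 18/64 = 28.1%, Team Gamma 1067/3060 = 34.9% → Team Gamma
P3: Team Beta 1643/2718 = 60.4%, Team Gamma 53/73 = 72.6% → Team Gamma
Overall: Team Beta 1661/2782 = 59.7%, Team Gamma 1120/3133 = 35.7% → Team Beta
Team Gamma wins each ticket group but Team Beta wins overall — the comparison reverses. Team Gamma's tickets skew toward P1, which has a lower base rate.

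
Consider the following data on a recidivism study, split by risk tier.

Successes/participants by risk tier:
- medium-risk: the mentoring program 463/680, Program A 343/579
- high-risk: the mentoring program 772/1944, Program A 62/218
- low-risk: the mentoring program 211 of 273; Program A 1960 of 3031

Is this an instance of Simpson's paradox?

Medium-risk: the mentoring program 463/680 = 68.1%, Program A 343/579 = 59.2% → the mentoring program
High-risk: the mentoring program 772/1944 = 39.7%, Program A 62/218 = 28.4% → the mentoring program
Low-risk: the mentoring program 211/273 = 77.3%, Program A 1960/3031 = 64.7% → the mentoring program
Overall: the mentoring program 1446/2897 = 49.9%, Program A 2365/3828 = 61.8% → Program A
The mentoring program wins each risk group but Program A wins overall — the comparison reverses. The mentoring program's participants skew toward high-risk, which has a lower base rate.

Yes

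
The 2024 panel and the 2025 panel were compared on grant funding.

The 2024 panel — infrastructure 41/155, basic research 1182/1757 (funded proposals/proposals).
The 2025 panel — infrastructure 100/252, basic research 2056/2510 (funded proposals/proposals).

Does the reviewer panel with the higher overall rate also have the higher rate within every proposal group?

Infrastructure: the 2024 panel 41/155 = 26.5%, the 2025 panel 100/252 = 39.7% → the 2025 panel
Basic research: the 2024 panel 1182/1757 = 67.3%, the 2025 panel 2056/2510 = 81.9% → the 2025 panel
Overall: the 2024 panel 1223/1912 = 64.0%, the 2025 panel 2156/2762 = 78.1% → the 2025 panel
The 2025 panel wins overall and in every proposal group — no reversal.

Yes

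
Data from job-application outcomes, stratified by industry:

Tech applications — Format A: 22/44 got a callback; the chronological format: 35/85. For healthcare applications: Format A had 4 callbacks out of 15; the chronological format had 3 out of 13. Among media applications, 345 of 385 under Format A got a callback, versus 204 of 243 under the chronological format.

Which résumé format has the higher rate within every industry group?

Format A

Tech: Format A 22/44 = 50.0%, the chronological format 35/85 = 41.2% → Format A
Healthcare: Format A 4/15 = 26.7%, the chronological format 3/13 = 23.1% → Format A
Media: Format A 345/385 = 89.6%, the chronological format 204/243 = 84.0% → Format A
Format A has the higher rate in all 3 groups.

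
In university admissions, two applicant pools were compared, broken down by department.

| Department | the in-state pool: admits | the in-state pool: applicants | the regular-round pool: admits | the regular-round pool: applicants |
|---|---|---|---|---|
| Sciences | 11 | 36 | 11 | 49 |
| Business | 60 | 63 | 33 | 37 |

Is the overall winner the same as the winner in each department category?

Yes

Sciences: the in-state pool 11/36 = 30.6%, the regular-round pool 11/49 = 22.4% → the in-state pool
Business: the in-state pool 60/63 = 95.2%, the regular-round pool 33/37 = 89.2% → the in-state pool
Overall: the in-state pool 71/99 = 71.7%, the regular-round pool 44/86 = 51.2% → the in-state pool
The in-state pool wins overall and in every department group — no reversal.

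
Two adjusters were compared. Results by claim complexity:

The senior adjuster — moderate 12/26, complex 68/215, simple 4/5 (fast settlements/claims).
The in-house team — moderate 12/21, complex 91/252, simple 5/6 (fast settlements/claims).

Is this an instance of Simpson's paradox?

No

Moderate: the senior adjuster 12/26 = 46.2%, the in-house team 12/21 = 57.1% → the in-house team
Complex: the senior adjuster 68/215 = 31.6%, the in-house team 91/252 = 36.1% → the in-house team
Simple: the senior adjuster 4/5 = 80.0%, the in-house team 5/6 = 83.3% → the in-house team
Overall: the senior adjuster 84/246 = 34.1%, the in-house team 108/279 = 38.7% → the in-house team
The in-house team wins overall and in every claim group — no reversal.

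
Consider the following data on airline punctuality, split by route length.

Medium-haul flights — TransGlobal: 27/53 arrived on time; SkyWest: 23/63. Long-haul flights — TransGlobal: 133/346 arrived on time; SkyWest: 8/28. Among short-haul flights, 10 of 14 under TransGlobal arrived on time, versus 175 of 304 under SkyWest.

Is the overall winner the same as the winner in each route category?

No

Medium-haul: TransGlobal 27/53 = 50.9%, SkyWest 23/63 = 36.5% → TransGlobal
Long-haul: TransGlobal 133/346 = 38.4%, SkyWest 8/28 = 28.6% → TransGlobal
Short-haul: TransGlobal 10/14 = 71.4%, SkyWest 175/304 = 57.6% → TransGlobal
Overall: TransGlobal 170/413 = 41.2%, SkyWest 206/395 = 52.2% → SkyWest
TransGlobal wins each route group but SkyWest wins overall — the comparison reverses. TransGlobal's flights skew toward long-haul, which has a lower base rate.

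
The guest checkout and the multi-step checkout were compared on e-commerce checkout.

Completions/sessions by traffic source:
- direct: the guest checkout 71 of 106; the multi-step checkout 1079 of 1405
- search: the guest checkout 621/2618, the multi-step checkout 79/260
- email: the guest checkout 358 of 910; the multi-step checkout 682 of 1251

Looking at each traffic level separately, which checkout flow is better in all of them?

the multi-step checkout

Direct: the guest checkout 71/106 = 67.0%, the multi-step checkout 1079/1405 = 76.8% → the multi-step checkout
Search: the guest checkout 621/2618 = 23.7%, the multi-step checkout 79/260 = 30.4% → the multi-step checkout
Email: the guest checkout 358/910 = 39.3%, the multi-step checkout 682/1251 = 54.5% → the multi-step checkout
The multi-step checkout has the higher rate in all 3 groups.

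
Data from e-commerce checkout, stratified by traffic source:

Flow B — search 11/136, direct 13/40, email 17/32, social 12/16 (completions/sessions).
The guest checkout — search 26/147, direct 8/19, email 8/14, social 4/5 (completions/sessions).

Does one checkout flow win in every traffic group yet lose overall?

Search: Flow B 11/136 = 8.1%, the guest checkout 26/147 = 17.7% → the guest checkout
Direct: Flow B 13/40 = 32.5%, the guest checkout 8/19 = 42.1% → the guest checkout
Email: Flow B 17/32 = 53.1%, the guest checkout 8/14 = 57.1% → the guest checkout
Social: Flow B 12/16 = 75.0%, the guest checkout 4/5 = 80.0% → the guest checkout
Overall: Flow B 53/224 = 23.7%, the guest checkout 46/185 = 24.9% → the guest checkout
The guest checkout wins overall and in every traffic group — no reversal.

No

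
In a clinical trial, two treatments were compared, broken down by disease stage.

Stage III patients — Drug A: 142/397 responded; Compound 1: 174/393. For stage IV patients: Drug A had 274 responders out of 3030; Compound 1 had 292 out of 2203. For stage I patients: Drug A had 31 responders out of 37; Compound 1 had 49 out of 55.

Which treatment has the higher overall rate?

Stage III: Drug A 142/397 = 35.8%, Compound 1 174/393 = 44.3% → Compound 1
Stage IV: Drug A 274/3030 = 9.0%, Compound 1 292/2203 = 13.3% → Compound 1
Stage I: Drug A 31/37 = 83.8%, Compound 1 49/55 = 89.1% → Compound 1
Overall: Drug A 447/3464 = 12.9%, Compound 1 515/2651 = 19.4% → Compound 1

Compound 1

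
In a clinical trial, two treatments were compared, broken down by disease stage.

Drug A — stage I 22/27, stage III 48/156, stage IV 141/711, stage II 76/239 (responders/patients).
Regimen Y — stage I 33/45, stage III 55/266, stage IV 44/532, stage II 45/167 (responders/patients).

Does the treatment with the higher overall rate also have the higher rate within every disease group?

Yes

Stage I: Drug A 22/27 = 81.5%, Regimen Y 33/45 = 73.3% → Drug A
Stage III: Drug A 48/156 = 30.8%, Regimen Y 55/266 = 20.7% → Drug A
Stage IV: Drug A 141/711 = 19.8%, Regimen Y 44/532 = 8.3% → Drug A
Stage II: Drug A 76/239 = 31.8%, Regimen Y 45/167 = 26.9% → Drug A
Overall: Drug A 287/1133 = 25.3%, Regimen Y 177/1010 = 17.5% → Drug A
Drug A wins overall and in every disease group — no reversal.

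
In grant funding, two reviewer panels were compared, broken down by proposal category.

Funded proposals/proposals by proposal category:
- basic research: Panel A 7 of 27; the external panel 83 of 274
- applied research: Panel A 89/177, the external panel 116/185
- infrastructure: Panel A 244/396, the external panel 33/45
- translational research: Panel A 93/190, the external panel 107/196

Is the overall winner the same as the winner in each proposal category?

No

Basic research: Panel A 7/27 = 25.9%, the external panel 83/274 = 30.3% → the external panel
Applied research: Panel A 89/177 = 50.3%, the external panel 116/185 = 62.7% → the external panel
Infrastructure: Panel A 244/396 = 61.6%, the external panel 33/45 = 73.3% → the external panel
Translational research: Panel A 93/190 = 48.9%, the external panel 107/196 = 54.6% → the external panel
Overall: Panel A 433/790 = 54.8%, the external panel 339/700 = 48.4% → Panel A
The external panel wins each proposal group but Panel A wins overall — the comparison reverses. The external panel's proposals skew toward basic research, which has a lower base rate.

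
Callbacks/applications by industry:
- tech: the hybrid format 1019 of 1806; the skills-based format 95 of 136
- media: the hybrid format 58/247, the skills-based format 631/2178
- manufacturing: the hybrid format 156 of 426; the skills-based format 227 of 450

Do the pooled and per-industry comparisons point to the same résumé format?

Tech: the hybrid format 1019/1806 = 56.4%, the skills-based format 95/136 = 69.9% → the skills-based format
Media: the hybrid format 58/247 = 23.5%, the skills-based format 631/2178 = 29.0% → the skills-based format
Manufacturing: the hybrid format 156/426 = 36.6%, the skills-based format 227/450 = 50.4% → the skills-based format
Overall: the hybrid format 1233/2479 = 49.7%, the skills-based format 953/2764 = 34.5% → the hybrid format
The skills-based format wins each industry group but the hybrid format wins overall — the comparison reverses. The skills-based format's applications skew toward media, which has a lower base rate.

No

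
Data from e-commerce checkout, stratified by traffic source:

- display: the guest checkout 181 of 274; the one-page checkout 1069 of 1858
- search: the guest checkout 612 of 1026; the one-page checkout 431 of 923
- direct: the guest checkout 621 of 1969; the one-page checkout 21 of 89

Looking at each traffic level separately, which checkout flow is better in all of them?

the guest checkout

Display: the guest checkout 181/274 = 66.1%, the one-page checkout 1069/1858 = 57.5% → the guest checkout
Search: the guest checkout 612/1026 = 59.6%, the one-page checkout 431/923 = 46.7% → the guest checkout
Direct: the guest checkout 621/1969 = 31.5%, the one-page checkout 21/89 = 23.6% → the guest checkout
The guest checkout has the higher rate in all 3 groups.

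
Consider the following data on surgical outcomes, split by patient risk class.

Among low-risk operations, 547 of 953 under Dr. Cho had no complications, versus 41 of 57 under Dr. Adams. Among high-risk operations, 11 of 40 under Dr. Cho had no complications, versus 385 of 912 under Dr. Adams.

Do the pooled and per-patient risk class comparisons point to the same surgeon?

No

Low-risk: Dr. Cho 547/953 = 57.4%, Dr. Adams 41/57 = 71.9% → Dr. Adams
High-risk: Dr. Cho 11/40 = 27.5%, Dr. Adams 385/912 = 42.2% → Dr. Adams
Overall: Dr. Cho 558/993 = 56.2%, Dr. Adams 426/969 = 44.0% → Dr. Cho
Dr. Adams wins each patient risk group but Dr. Cho wins overall — the comparison reverses. Dr. Adams's operations skew toward high-risk, which has a lower base rate.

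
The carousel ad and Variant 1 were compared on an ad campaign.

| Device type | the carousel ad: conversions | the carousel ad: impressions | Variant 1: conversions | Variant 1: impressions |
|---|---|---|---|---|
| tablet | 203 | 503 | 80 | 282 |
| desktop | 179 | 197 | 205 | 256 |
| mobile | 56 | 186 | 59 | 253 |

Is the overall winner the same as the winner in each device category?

Tablet: the carousel ad 203/503 = 40.4%, Variant 1 80/282 = 28.4% → the carousel ad
Desktop: the carousel ad 179/197 = 90.9%, Variant 1 205/256 = 80.1% → the carousel ad
Mobile: the carousel ad 56/186 = 30.1%, Variant 1 59/253 = 23.3% → the carousel ad
Overall: the carousel ad 438/886 = 49.4%, Variant 1 344/791 = 43.5% → the carousel ad
The carousel ad wins overall and in every device group — no reversal.

Yes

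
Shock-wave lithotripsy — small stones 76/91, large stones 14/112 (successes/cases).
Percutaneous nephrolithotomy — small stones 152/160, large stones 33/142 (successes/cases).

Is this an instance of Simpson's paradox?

No

Small stones: shock-wave lithotripsy 76/91 = 83.5%, percutaneous nephrolithotomy 152/160 = 95.0% → percutaneous nephrolithotomy
Large stones: shock-wave lithotripsy 14/112 = 12.5%, percutaneous nephrolithotomy 33/142 = 23.2% → percutaneous nephrolithotomy
Overall: shock-wave lithotripsy 90/203 = 44.3%, percutaneous nephrolithotomy 185/302 = 61.3% → percutaneous nephrolithotomy
Percutaneous nephrolithotomy wins overall and in every stone group — no reversal.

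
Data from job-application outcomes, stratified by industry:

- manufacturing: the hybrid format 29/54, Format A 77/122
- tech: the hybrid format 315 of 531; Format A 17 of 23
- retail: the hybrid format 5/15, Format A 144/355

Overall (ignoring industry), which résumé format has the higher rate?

Manufacturing: the hybrid format 29/54 = 53.7%, Format A 77/122 = 63.1% → Format A
Tech: the hybrid format 315/531 = 59.3%, Format A 17/23 = 73.9% → Format A
Retail: the hybrid format 5/15 = 33.3%, Format A 144/355 = 40.6% → Format A
Overall: the hybrid format 349/600 = 58.2%, Format A 238/500 = 47.6% → the hybrid format
(Format A wins every industry group but the hybrid format wins overall — Format A's applications skew toward the low-rate retail group.)

the hybrid format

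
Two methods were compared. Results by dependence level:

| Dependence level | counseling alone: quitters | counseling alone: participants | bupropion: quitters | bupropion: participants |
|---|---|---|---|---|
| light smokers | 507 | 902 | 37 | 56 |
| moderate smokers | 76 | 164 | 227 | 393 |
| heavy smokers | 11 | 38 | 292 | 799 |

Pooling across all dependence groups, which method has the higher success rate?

Light smokers: counseling alone 507/902 = 56.2%, bupropion 37/56 = 66.1% → bupropion
Moderate smokers: counseling alone 76/164 = 46.3%, bupropion 227/393 = 57.8% → bupropion
Heavy smokers: counseling alone 11/38 = 28.9%, bupropion 292/799 = 36.5% → bupropion
Overall: counseling alone 594/1104 = 53.8%, bupropion 556/1248 = 44.6% → counseling alone
(Bupropion wins every dependence group but counseling alone wins overall — bupropion's participants skew toward the low-rate heavy smokers group.)

counseling alone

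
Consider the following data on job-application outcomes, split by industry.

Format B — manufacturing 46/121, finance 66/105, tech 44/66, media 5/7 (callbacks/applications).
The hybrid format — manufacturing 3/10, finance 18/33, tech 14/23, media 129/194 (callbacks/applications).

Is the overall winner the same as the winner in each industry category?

Manufacturing: Format B 46/121 = 38.0%, the hybrid format 3/10 = 30.0% → Format B
Finance: Format B 66/105 = 62.9%, the hybrid format 18/33 = 54.5% → Format B
Tech: Format B 44/66 = 66.7%, the hybrid format 14/23 = 60.9% → Format B
Media: Format B 5/7 = 71.4%, the hybrid format 129/194 = 66.5% → Format B
Overall: Format B 161/299 = 53.8%, the hybrid format 164/260 = 63.1% → the hybrid format
Format B wins each industry group but the hybrid format wins overall — the comparison reverses. Format B's applications skew toward manufacturing, which has a lower base rate.

No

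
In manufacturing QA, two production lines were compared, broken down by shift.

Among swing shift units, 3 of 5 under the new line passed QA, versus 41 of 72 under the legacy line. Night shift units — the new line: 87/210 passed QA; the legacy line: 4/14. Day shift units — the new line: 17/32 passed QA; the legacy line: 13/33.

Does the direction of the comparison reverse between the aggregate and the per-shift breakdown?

Swing shift: the new line 3/5 = 60.0%, the legacy line 41/72 = 56.9% → the new line
Night shift: the new line 87/210 = 41.4%, the legacy line 4/14 = 28.6% → the new line
Day shift: the new line 17/32 = 53.1%, the legacy line 13/33 = 39.4% → the new line
Overall: the new line 107/247 = 43.3%, the legacy line 58/119 = 48.7% → the legacy line
The new line wins each shift group but the legacy line wins overall — the comparison reverses. The new line's units skew toward night shift, which has a lower base rate.

Yes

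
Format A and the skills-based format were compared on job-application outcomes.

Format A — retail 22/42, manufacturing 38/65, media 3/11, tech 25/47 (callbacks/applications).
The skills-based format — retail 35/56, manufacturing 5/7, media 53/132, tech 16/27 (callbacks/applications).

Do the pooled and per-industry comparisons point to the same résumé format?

No

Retail: Format A 22/42 = 52.4%, the skills-based format 35/56 = 62.5% → the skills-based format
Manufacturing: Format A 38/65 = 58.5%, the skills-based format 5/7 = 71.4% → the skills-based format
Media: Format A 3/11 = 27.3%, the skills-based format 53/132 = 40.2% → the skills-based format
Tech: Format A 25/47 = 53.2%, the skills-based format 16/27 = 59.3% → the skills-based format
Overall: Format A 88/165 = 53.3%, the skills-based format 109/222 = 49.1% → Format A
The skills-based format wins each industry group but Format A wins overall — the comparison reverses. The skills-based format's applications skew toward media, which has a lower base rate.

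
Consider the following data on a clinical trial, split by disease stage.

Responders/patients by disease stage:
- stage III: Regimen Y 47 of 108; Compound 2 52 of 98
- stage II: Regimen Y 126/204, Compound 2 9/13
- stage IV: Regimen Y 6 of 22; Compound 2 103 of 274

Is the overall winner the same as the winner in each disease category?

No

Stage III: Regimen Y 47/108 = 43.5%, Compound 2 52/98 = 53.1% → Compound 2
Stage II: Regimen Y 126/204 = 61.8%, Compound 2 9/13 = 69.2% → Compound 2
Stage IV: Regimen Y 6/22 = 27.3%, Compound 2 103/274 = 37.6% → Compound 2
Overall: Regimen Y 179/334 = 53.6%, Compound 2 164/385 = 42.6% → Regimen Y
Compound 2 wins each disease group but Regimen Y wins overall — the comparison reverses. Compound 2's patients skew toward stage IV, which has a lower base rate.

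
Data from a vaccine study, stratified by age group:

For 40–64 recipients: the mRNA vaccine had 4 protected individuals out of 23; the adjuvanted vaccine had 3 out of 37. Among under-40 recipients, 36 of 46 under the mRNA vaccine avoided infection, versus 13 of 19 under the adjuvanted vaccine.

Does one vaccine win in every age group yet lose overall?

No

40–64: the mRNA vaccine 4/23 = 17.4%, the adjuvanted vaccine 3/37 = 8.1% → the mRNA vaccine
Under-40: the mRNA vaccine 36/46 = 78.3%, the adjuvanted vaccine 13/19 = 68.4% → the mRNA vaccine
Overall: the mRNA vaccine 40/69 = 58.0%, the adjuvanted vaccine 16/56 = 28.6% → the mRNA vaccine
The mRNA vaccine wins overall and in every age group — no reversal.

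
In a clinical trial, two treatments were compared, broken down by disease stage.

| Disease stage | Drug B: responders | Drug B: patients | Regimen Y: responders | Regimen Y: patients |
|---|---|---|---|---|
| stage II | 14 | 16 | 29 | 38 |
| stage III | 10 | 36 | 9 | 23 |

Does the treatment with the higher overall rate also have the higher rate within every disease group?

No

Stage II: Drug B 14/16 = 87.5%, Regimen Y 29/38 = 76.3% → Drug B
Stage III: Drug B 10/36 = 27.8%, Regimen Y 9/23 = 39.1% → Regimen Y
Overall: Drug B 24/52 = 46.2%, Regimen Y 38/61 = 62.3% → Regimen Y
Neither sweeps: Drug B wins 1 of 2 groups, Regimen Y wins 1. Regimen Y wins overall but not every group — no Simpson reversal.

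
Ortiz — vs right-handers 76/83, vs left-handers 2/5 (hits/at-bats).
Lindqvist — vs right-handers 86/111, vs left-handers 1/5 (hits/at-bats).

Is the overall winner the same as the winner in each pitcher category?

Vs right-handers: Ortiz 76/83 = 91.6%, Lindqvist 86/111 = 77.5% → Ortiz
Vs left-handers: Ortiz 2/5 = 40.0%, Lindqvist 1/5 = 20.0% → Ortiz
Overall: Ortiz 78/88 = 88.6%, Lindqvist 87/116 = 75.0% → Ortiz
Ortiz wins overall and in every pitcher group — no reversal.

Yes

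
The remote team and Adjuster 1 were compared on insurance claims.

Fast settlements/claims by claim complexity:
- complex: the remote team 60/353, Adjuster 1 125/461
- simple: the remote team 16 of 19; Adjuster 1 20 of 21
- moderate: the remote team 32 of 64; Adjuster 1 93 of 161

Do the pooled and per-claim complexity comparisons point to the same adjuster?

Yes

Complex: the remote team 60/353 = 17.0%, Adjuster 1 125/461 = 27.1% → Adjuster 1
Simple: the remote team 16/19 = 84.2%, Adjuster 1 20/21 = 95.2% → Adjuster 1
Moderate: the remote team 32/64 = 50.0%, Adjuster 1 93/161 = 57.8% → Adjuster 1
Overall: the remote team 108/436 = 24.8%, Adjuster 1 238/643 = 37.0% → Adjuster 1
Adjuster 1 wins overall and in every claim group — no reversal.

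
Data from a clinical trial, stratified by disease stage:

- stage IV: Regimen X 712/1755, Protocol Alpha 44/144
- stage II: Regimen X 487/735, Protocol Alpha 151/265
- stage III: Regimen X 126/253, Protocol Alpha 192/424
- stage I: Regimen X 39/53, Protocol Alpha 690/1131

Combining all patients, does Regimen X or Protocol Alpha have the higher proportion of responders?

Stage IV: Regimen X 712/1755 = 40.6%, Protocol Alpha 44/144 = 30.6% → Regimen X
Stage II: Regimen X 487/735 = 66.3%, Protocol Alpha 151/265 = 57.0% → Regimen X
Stage III: Regimen X 126/253 = 49.8%, Protocol Alpha 192/424 = 45.3% → Regimen X
Stage I: Regimen X 39/53 = 73.6%, Protocol Alpha 690/1131 = 61.0% → Regimen X
Overall: Regimen X 1364/2796 = 48.8%, Protocol Alpha 1077/1964 = 54.8% → Protocol Alpha
(Regimen X wins every disease group but Protocol Alpha wins overall — Regimen X's patients skew toward the low-rate stage IV group.)

Protocol Alpha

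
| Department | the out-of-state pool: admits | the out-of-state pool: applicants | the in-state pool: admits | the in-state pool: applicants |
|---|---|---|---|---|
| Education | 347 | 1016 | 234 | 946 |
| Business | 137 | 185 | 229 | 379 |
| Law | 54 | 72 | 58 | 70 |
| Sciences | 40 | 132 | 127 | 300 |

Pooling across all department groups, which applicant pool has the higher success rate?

Education: the out-of-state pool 347/1016 = 34.2%, the in-state pool 234/946 = 24.7% → the out-of-state pool
Business: the out-of-state pool 137/185 = 74.1%, the in-state pool 229/379 = 60.4% → the out-of-state pool
Law: the out-of-state pool 54/72 = 75.0%, the in-state pool 58/70 = 82.9% → the in-state pool
Sciences: the out-of-state pool 40/132 = 30.3%, the in-state pool 127/300 = 42.3% → the in-state pool
Overall: the out-of-state pool 578/1405 = 41.1%, the in-state pool 648/1695 = 38.2% → the out-of-state pool
(Neither sweeps every department group, but the out-of-state pool has the higher pooled rate.)

the out-of-state pool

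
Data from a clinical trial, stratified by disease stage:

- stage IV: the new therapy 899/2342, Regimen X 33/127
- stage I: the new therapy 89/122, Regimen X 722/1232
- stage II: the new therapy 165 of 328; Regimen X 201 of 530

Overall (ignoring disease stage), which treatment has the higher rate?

Regimen X

Stage IV: the new therapy 899/2342 = 38.4%, Regimen X 33/127 = 26.0% → the new therapy
Stage I: the new therapy 89/122 = 73.0%, Regimen X 722/1232 = 58.6% → the new therapy
Stage II: the new therapy 165/328 = 50.3%, Regimen X 201/530 = 37.9% → the new therapy
Overall: the new therapy 1153/2792 = 41.3%, Regimen X 956/1889 = 50.6% → Regimen X
(The new therapy wins every disease group but Regimen X wins overall — the new therapy's patients skew toward the low-rate stage IV group.)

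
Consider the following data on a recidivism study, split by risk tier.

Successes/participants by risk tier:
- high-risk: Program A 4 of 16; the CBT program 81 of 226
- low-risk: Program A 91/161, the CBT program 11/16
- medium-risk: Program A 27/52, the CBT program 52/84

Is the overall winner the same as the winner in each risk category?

High-risk: Program A 4/16 = 25.0%, the CBT program 81/226 = 35.8% → the CBT program
Low-risk: Program A 91/161 = 56.5%, the CBT program 11/16 = 68.8% → the CBT program
Medium-risk: Program A 27/52 = 51.9%, the CBT program 52/84 = 61.9% → the CBT program
Overall: Program A 122/229 = 53.3%, the CBT program 144/326 = 44.2% → Program A
The CBT program wins each risk group but Program A wins overall — the comparison reverses. The CBT program's participants skew toward high-risk, which has a lower base rate.

No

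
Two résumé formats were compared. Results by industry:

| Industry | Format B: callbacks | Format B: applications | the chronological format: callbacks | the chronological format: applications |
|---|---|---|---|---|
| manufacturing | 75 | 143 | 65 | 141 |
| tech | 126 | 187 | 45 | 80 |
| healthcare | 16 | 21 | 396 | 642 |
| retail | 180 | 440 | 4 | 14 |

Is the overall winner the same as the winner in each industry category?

No

Manufacturing: Format B 75/143 = 52.4%, the chronological format 65/141 = 46.1% → Format B
Tech: Format B 126/187 = 67.4%, the chronological format 45/80 = 56.2% → Format B
Healthcare: Format B 16/21 = 76.2%, the chronological format 396/642 = 61.7% → Format B
Retail: Format B 180/440 = 40.9%, the chronological format 4/14 = 28.6% → Format B
Overall: Format B 397/791 = 50.2%, the chronological format 510/877 = 58.2% → the chronological format
Format B wins each industry group but the chronological format wins overall — the comparison reverses. Format B's applications skew toward retail, which has a lower base rate.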